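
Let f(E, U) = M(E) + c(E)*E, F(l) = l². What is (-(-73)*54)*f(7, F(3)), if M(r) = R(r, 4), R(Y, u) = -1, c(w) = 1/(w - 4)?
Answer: 5256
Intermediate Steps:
c(w) = 1/(-4 + w)
M(r) = -1
f(E, U) = -1 + E/(-4 + E)
(-(-73)*54)*f(7, F(3)) = (-(-73)*54)*(4/(-4 + 7)) = (-73*(-54))*(4/3) = 3942*(4*(⅓)) = 3942*(4/3) = 5256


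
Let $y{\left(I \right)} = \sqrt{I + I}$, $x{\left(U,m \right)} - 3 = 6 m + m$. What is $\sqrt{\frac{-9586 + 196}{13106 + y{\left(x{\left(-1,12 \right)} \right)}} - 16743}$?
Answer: $\frac{\sqrt{-219443148 - 16743 \sqrt{174}}}{\sqrt{13106 + \sqrt{174}}} \approx 129.4 i$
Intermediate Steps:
$x{\left(U,m \right)} = 3 + 7 m$ ($x{\left(U,m \right)} = 3 + \left(6 m + m\right) = 3 + 7 m$)
$y{\left(I \right)} = \sqrt{2} \sqrt{I}$ ($y{\left(I \right)} = \sqrt{2 I} = \sqrt{2} \sqrt{I}$)
$\sqrt{\frac{-9586 + 196}{13106 + y{\left(x{\left(-1,12 \right)} \right)}} - 16743} = \sqrt{\frac{-9586 + 196}{13106 + \sqrt{2} \sqrt{3 + 7 \cdot 12}} - 16743} = \sqrt{- \frac{9390}{13106 + \sqrt{2} \sqrt{3 + 84}} - 16743} = \sqrt{- \frac{9390}{13106 + \sqrt{2} \sqrt{87}} - 16743} = \sqrt{- \frac{9390}{13106 + \sqrt{174}} - 16743} = \sqrt{-16743 - \frac{9390}{13106 + \sqrt{174}}}$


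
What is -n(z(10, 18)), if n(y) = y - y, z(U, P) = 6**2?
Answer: 0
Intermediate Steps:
z(U, P) = 36
n(y) = 0
-n(z(10, 18)) = -1*0 = 0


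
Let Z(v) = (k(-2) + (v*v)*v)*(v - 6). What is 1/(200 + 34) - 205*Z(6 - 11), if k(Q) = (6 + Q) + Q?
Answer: -64903409/234 ≈ -2.7737e+5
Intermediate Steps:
k(Q) = 6 + 2*Q
Z(v) = (-6 + v)*(2 + v³) (Z(v) = ((6 + 2*(-2)) + (v*v)*v)*(v - 6) = ((6 - 4) + v²*v)*(-6 + v) = (2 + v³)*(-6 + v) = (-6 + v)*(2 + v³))
1/(200 + 34) - 205*Z(6 - 11) = 1/(200 + 34) - 205*(-12 + (6 - 11)⁴ - 6*(6 - 11)³ + 2*(6 - 11)) = 1/234 - 205*(-12 + (-5)⁴ - 6*(-5)³ + 2*(-5)) = 1/234 - 205*(-12 + 625 - 6*(-125) - 10) = 1/234 - 205*(-12 + 625 + 750 - 10) = 1/234 - 205*1353 = 1/234 - 277365 = -64903409/234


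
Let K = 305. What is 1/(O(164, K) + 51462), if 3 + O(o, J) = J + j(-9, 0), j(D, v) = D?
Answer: 1/51755 ≈ 1.9322e-5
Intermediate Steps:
O(o, J) = -12 + J (O(o, J) = -3 + (J - 9) = -3 + (-9 + J) = -12 + J)
1/(O(164, K) + 51462) = 1/((-12 + 305) + 51462) = 1/(293 + 51462) = 1/51755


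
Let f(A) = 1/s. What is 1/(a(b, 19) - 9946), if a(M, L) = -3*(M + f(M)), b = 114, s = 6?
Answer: -2/20577 ≈ -9.7196e-5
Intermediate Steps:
f(A) = 1/6
a(M, L) = -1/2 - 3*M (a(M, L) = -3*(M + 1/6) = -3*(1/6 + M) = -1/2 - 3*M)
1/(a(b, 19) - 9946) = 1/((-1/2 - 3*114) - 9946) = 1/((-1/2 - 342) - 9946) = 1/(-685/2 - 9946) = 1/(-20577/2) = -2/20577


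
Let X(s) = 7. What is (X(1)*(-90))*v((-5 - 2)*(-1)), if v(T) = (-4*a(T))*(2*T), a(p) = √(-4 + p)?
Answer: 35280*√3 ≈ 61107.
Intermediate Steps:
v(T) = -8*T*√(-4 + T) (v(T) = (-4*√(-4 + T))*(2*T) = -8*T*√(-4 + T))
(X(1)*(-90))*v((-5 - 2)*(-1)) = (7*(-90))*(-8*(-5 - 2)*(-1)*√(-4 + (-5 - 2)*(-1))) = -(-5040)*(-7*(-1))*√(-4 - 7*(-1)) = -(-5040)*7*√(-4 + 7) = -(-5040)*7*√3 = -(-35280)*√3 = 35280*√3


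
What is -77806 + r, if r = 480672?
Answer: 402866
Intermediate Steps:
-77806 + r = -77806 + 480672 = 402866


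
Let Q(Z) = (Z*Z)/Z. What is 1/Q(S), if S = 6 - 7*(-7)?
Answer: 1/55 ≈ 0.018182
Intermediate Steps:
S = 55 (S = 6 + 49 = 55)
Q(Z) = Z (Q(Z) = Z**2/Z = Z)
1/Q(S) = 1/55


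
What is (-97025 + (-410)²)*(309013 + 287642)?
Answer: 42407254125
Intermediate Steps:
(-97025 + (-410)²)*(309013 + 287642) = (-97025 + 168100)*596655 = 71075*596655 = 42407254125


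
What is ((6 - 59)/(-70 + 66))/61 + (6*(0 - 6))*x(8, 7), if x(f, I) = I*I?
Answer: -430363/244 ≈ -1763.8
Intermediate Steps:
x(f, I) = I²
((6 - 59)/(-70 + 66))/61 + (6*(0 - 6))*x(8, 7) = ((6 - 59)/(-70 + 66))/61 + (6*(0 - 6))*7² = -53/(-4)*(1/61) + (6*(-6))*49 = -53*(-¼)*(1/61) - 36*49 = (53/4)*(1/61) - 1764 = 53/244 - 1764 = -430363/244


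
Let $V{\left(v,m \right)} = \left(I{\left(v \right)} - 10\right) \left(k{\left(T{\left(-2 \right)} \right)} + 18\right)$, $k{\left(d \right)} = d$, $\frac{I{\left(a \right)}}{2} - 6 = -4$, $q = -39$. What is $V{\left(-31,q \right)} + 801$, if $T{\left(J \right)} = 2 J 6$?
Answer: $837$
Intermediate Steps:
$T{\left(J \right)} = 12 J$
$I{\left(a \right)} = 4$ ($I{\left(a \right)} = 12 + 2 \left(-4\right) = 12 - 8 = 4$)
$V{\left(v,m \right)} = 36$ ($V{\left(v,m \right)} = \left(4 - 10\right) \left(12 \left(-2\right) + 18\right) = - 6 \left(-24 + 18\right) = \left(-6\right) \left(-6\right) = 36$)
$V{\left(-31,q \right)} + 801 = 36 + 801 = 837$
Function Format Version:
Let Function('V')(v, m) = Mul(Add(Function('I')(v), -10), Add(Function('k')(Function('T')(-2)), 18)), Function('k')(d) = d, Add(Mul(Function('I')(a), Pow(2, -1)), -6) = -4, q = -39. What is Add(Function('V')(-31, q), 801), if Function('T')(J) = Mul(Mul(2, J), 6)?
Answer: 837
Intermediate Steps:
Function('T')(J) = Mul(12, J)
Function('I')(a) = 4 (Function('I')(a) = Add(12, Mul(2, -4)) = Add(12, -8) = 4)
Function('V')(v, m) = 36 (Function('V')(v, m) = Mul(Add(4, -10), Add(Mul(12, -2), 18)) = Mul(-6, Add(-24, 18)) = Mul(-6, -6) = 36)
Add(Function('V')(-31, q), 801) = Add(36, 801) = 837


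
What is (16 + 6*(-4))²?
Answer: 64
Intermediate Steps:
(16 + 6*(-4))² = (16 - 24)² = (-8)² = 64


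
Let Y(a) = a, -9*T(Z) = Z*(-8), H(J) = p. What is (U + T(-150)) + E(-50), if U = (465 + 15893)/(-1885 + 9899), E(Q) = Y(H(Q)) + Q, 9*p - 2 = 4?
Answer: -2171299/12021 ≈ -180.63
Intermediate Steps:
p = ⅔ (p = 2/9 + (⅑)*4 = 2/9 + 4/9 = ⅔ ≈ 0.66667)
H(J) = ⅔
T(Z) = 8*Z/9 (T(Z) = -Z*(-8)/9 = -(-8)*Z/9 = 8*Z/9)
E(Q) = ⅔ + Q
U = 8179/4007 (U = 16358/8014 = 16358*(1/8014) = 8179/4007 ≈ 2.0412)
(U + T(-150)) + E(-50) = (8179/4007 + (8/9)*(-150)) + (⅔ - 50) = (8179/4007 - 400/3) - 148/3 = -1578263/12021 - 148/3 = -2171299/12021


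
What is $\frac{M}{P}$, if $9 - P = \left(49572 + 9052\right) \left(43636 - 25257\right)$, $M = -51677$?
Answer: $\frac{51677}{1077450487} \approx 4.7962 \cdot 10^{-5}$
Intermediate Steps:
$P = -1077450487$ ($P = 9 - \left(49572 + 9052\right) \left(43636 - 25257\right) = 9 - 58624 \cdot 18379 = 9 - 1077450496 = -1077450487$)
$\frac{M}{P} = - \frac{51677}{-1077450487} = \left(-51677\right) \left(- \frac{1}{1077450487}\right) = \frac{51677}{1077450487}$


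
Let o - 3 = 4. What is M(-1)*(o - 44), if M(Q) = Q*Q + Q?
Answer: 0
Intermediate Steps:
o = 7 (o = 3 + 4 = 7)
M(Q) = Q + Q² (M(Q) = Q² + Q = Q + Q²)
M(-1)*(o - 44) = (-(1 - 1))*(7 - 44) = -1*0*(-37) = 0*(-37) = 0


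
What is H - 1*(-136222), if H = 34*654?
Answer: 158458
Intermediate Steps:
H = 22236
H - 1*(-136222) = 22236 - 1*(-136222) = 22236 + 136222 = 158458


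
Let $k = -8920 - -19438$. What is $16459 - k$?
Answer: $5941$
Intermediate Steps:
$k = 10518$ ($k = -8920 + 19438 = 10518$)
$16459 - k = 16459 - 10518 = 5941$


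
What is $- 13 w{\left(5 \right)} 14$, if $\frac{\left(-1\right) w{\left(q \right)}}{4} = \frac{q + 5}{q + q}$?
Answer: $728$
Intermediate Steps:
$w{\left(q \right)} = - \frac{2 \left(5 + q\right)}{q}$ ($w{\left(q \right)} = - 4 \frac{q + 5}{q + q} = - 4 \frac{5 + q}{2 q} = - \frac{2 \left(5 + q\right)}{q}$)
$- 13 w{\left(5 \right)} 14 = - 13 \left(-2 - \frac{10}{5}\right) 14 = - 13 \left(-2 - 2\right) 14 = \left(-13\right) \left(-4\right) 14 = 52 \cdot 14 = 728$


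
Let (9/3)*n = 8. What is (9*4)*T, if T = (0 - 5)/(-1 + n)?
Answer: -108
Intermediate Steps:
n = 8/3 (n = (⅓)*8 = 8/3 ≈ 2.6667)
T = -3 (T = (0 - 5)/(-1 + 8/3) = -5/5/3 = -5*⅗ = -3)
(9*4)*T = (9*4)*(-3) = 36*(-3) = -108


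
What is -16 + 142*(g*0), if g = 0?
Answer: -16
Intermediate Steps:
-16 + 142*(g*0) = -16 + 142*(0*0) = -16 + 142*0 = -16 + 0 = -16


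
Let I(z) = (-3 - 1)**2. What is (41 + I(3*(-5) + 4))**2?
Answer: 3249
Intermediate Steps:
I(z) = 16 (I(z) = (-4)**2 = 16)
(41 + I(3*(-5) + 4))**2 = (41 + 16)**2 = 57**2 = 3249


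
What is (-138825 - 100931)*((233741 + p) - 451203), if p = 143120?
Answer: 17823940552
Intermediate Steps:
(-138825 - 100931)*((233741 + p) - 451203) = (-138825 - 100931)*((233741 + 143120) - 451203) = -239756*(376861 - 451203) = -239756*(-74342) = 17823940552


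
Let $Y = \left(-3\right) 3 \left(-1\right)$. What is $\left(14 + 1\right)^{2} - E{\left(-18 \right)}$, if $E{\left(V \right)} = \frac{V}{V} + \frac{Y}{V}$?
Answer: $\frac{449}{2} \approx 224.5$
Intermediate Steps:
$Y = 9$ ($Y = \left(-9\right) \left(-1\right) = 9$)
$E{\left(V \right)} = 1 + \frac{9}{V}$ ($E{\left(V \right)} = \frac{V}{V} + \frac{9}{V} = 1 + \frac{9}{V}$)
$\left(14 + 1\right)^{2} - E{\left(-18 \right)} = \left(14 + 1\right)^{2} - \frac{9 - 18}{-18} = 15^{2} - \left(- \frac{1}{18}\right) \left(-9\right) = 225 - \frac{1}{2} = \frac{449}{2}$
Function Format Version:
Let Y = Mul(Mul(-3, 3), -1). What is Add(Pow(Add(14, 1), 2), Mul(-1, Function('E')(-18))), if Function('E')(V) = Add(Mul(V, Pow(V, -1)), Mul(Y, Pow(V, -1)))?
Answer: Rational(449, 2) ≈ 224.50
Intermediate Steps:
Y = 9 (Y = Mul(-9, -1) = 9)
Function('E')(V) = Add(1, Mul(9, Pow(V, -1))) (Function('E')(V) = Add(Mul(V, Pow(V, -1)), Mul(9, Pow(V, -1))) = Add(1, Mul(9, Pow(V, -1))))
Add(Pow(Add(14, 1), 2), Mul(-1, Function('E')(-18))) = Add(Pow(Add(14, 1), 2), Mul(-1, Mul(Pow(-18, -1), Add(9, -18)))) = Add(Pow(15, 2), Mul(-1, Mul(Rational(-1, 18), -9))) = Add(225, Mul(-1, Rational(1, 2))) = Add(225, Rational(-1, 2)) = Rational(449, 2)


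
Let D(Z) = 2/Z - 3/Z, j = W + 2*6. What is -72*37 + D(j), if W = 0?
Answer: -31969/12 ≈ -2664.1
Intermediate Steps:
j = 12 (j = 0 + 2*6 = 0 + 12 = 12)
D(Z) = -1/Z
-72*37 + D(j) = -72*37 - 1/12 = -2664 - 1*1/12 = -2664 - 1/12 = -31969/12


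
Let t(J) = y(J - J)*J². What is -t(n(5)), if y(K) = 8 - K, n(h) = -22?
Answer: -3872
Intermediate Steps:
t(J) = 8*J² (t(J) = (8 - (J - J))*J² = (8 - 1*0)*J² = (8 + 0)*J² = 8*J²)
-t(n(5)) = -8*(-22)² = -8*484 = -1*3872 = -3872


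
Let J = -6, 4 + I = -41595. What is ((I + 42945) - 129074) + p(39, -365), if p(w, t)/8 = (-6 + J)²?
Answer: -126576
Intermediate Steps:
I = -41599 (I = -4 - 41595 = -41599)
p(w, t) = 1152 (p(w, t) = 8*(-6 - 6)² = 8*(-12)² = 8*144 = 1152)
((I + 42945) - 129074) + p(39, -365) = ((-41599 + 42945) - 129074) + 1152 = (1346 - 129074) + 1152 = -127728 + 1152 = -126576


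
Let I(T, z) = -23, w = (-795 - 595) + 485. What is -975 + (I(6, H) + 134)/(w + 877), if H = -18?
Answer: -27411/28 ≈ -978.96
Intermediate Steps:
w = -905 (w = -1390 + 485 = -905)
-975 + (I(6, H) + 134)/(w + 877) = -975 + (-23 + 134)/(-905 + 877) = -975 + 111/(-28) = -975 + 111*(-1/28) = -975 - 111/28 = -27411/28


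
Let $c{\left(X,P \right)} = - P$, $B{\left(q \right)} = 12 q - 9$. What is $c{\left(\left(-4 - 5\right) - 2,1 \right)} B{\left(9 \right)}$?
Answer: $-99$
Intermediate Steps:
$B{\left(q \right)} = -9 + 12 q$
$c{\left(\left(-4 - 5\right) - 2,1 \right)} B{\left(9 \right)} = \left(-1\right) 1 \left(-9 + 12 \cdot 9\right) = - (-9 + 108) = \left(-1\right) 99 = -99$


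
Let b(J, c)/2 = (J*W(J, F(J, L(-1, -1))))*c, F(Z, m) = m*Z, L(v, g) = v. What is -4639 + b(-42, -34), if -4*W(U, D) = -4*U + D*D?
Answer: -1384087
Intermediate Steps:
F(Z, m) = Z*m
W(U, D) = U - D²/4 (W(U, D) = -(-4*U + D*D)/4 = -(-4*U + D²)/4 = -(D² - 4*U)/4 = U - D²/4)
b(J, c) = 2*J*c*(J - J²/4) (b(J, c) = 2*((J*(J - J²/4))*c) = 2*(J*c*(J - J²/4)) = 2*J*c*(J - J²/4))
-4639 + b(-42, -34) = -4639 + (½)*(-34)*(-42)²*(4 - 1*(-42)) = -4639 + (½)*(-34)*1764*(4 + 42) = -4639 + (½)*(-34)*1764*46 = -4639 - 1379448 = -1384087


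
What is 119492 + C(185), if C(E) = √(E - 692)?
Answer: 119492 + 13*I*√3 ≈ 1.1949e+5 + 22.517*I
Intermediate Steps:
C(E) = √(-692 + E)
119492 + C(185) = 119492 + √(-692 + 185) = 119492 + √(-507) = 119492 + 13*I*√3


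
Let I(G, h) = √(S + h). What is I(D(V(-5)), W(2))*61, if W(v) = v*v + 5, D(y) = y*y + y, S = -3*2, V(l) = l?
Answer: 61*√3 ≈ 105.66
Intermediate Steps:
S = -6
D(y) = y + y² (D(y) = y² + y = y + y²)
W(v) = 5 + v² (W(v) = v² + 5 = 5 + v²)
I(G, h) = √(-6 + h)
I(D(V(-5)), W(2))*61 = √(-6 + (5 + 2²))*61 = √(-6 + (5 + 4))*61 = √(-6 + 9)*61 = √3*61 = 61*√3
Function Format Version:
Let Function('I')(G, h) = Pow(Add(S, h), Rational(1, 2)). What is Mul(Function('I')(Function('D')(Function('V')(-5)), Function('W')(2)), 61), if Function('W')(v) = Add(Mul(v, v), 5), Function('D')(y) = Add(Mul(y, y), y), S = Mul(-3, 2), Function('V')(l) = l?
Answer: Mul(61, Pow(3, Rational(1, 2))) ≈ 105.66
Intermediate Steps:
S = -6
Function('D')(y) = Add(y, Pow(y, 2)) (Function('D')(y) = Add(Pow(y, 2), y) = Add(y, Pow(y, 2)))
Function('W')(v) = Add(5, Pow(v, 2)) (Function('W')(v) = Add(Pow(v, 2), 5) = Add(5, Pow(v, 2)))
Function('I')(G, h) = Pow(Add(-6, h), Rational(1, 2))
Mul(Function('I')(Function('D')(Function('V')(-5)), Function('W')(2)), 61) = Mul(Pow(Add(-6, Add(5, Pow(2, 2))), Rational(1, 2)), 61) = Mul(Pow(Add(-6, Add(5, 4)), Rational(1, 2)), 61) = Mul(Pow(Add(-6, 9), Rational(1, 2)), 61) = Mul(Pow(3, Rational(1, 2)), 61) = Mul(61, Pow(3, Rational(1, 2)))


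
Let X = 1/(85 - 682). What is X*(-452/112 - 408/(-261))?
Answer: 6023/1454292 ≈ 0.0041415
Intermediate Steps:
X = -1/597 (X = 1/(-597) = -1/597 ≈ -0.0016750)
X*(-452/112 - 408/(-261)) = -(-452/112 - 408/(-261))/597 = -(-452*1/112 - 408*(-1/261))/597 = -(-113/28 + 136/87)/597 = -1/597*(-6023/2436) = 6023/1454292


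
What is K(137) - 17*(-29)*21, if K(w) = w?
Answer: 10490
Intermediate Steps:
K(137) - 17*(-29)*21 = 137 - 17*(-29)*21 = 137 - (-493)*21 = 137 - 1*(-10353) = 137 + 10353 = 10490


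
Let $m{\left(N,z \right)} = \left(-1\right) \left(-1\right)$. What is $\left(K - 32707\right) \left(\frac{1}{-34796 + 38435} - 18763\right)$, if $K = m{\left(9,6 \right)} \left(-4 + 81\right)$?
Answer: $\frac{2227929282280}{3639} \approx 6.1224 \cdot 10^{8}$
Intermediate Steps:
$m{\left(N,z \right)} = 1$
$K = 77$ ($K = 1 \left(-4 + 81\right) = 1 \cdot 77 = 77$)
$\left(K - 32707\right) \left(\frac{1}{-34796 + 38435} - 18763\right) = \left(77 - 32707\right) \left(\frac{1}{-34796 + 38435} - 18763\right) = - 32630 \left(\frac{1}{3639} - 18763\right) = \left(-32630\right) \left(- \frac{68278556}{3639}\right) = \frac{2227929282280}{3639}$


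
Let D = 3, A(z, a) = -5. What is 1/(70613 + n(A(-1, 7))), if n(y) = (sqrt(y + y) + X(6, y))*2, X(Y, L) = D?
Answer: 70619/4987043201 - 2*I*sqrt(10)/4987043201 ≈ 1.416e-5 - 1.2682e-9*I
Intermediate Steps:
X(Y, L) = 3
n(y) = 6 + 2*sqrt(2)*sqrt(y) (n(y) = (sqrt(y + y) + 3)*2 = (sqrt(2*y) + 3)*2 = (sqrt(2)*sqrt(y) + 3)*2 = (3 + sqrt(2)*sqrt(y))*2 = 6 + 2*sqrt(2)*sqrt(y))
1/(70613 + n(A(-1, 7))) = 1/(70613 + (6 + 2*sqrt(2)*sqrt(-5))) = 1/(70613 + (6 + 2*sqrt(2)*(I*sqrt(5)))) = 1/(70613 + (6 + 2*I*sqrt(10))) = 1/(70619 + 2*I*sqrt(10))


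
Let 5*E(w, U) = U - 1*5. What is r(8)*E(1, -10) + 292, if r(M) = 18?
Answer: 238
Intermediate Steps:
E(w, U) = -1 + U/5 (E(w, U) = (U - 1*5)/5 = (U - 5)/5 = (-5 + U)/5 = -1 + U/5)
r(8)*E(1, -10) + 292 = 18*(-1 + (⅕)*(-10)) + 292 = 18*(-1 - 2) + 292 = 18*(-3) + 292 = -54 + 292 = 238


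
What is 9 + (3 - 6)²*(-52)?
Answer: -459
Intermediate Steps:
9 + (3 - 6)²*(-52) = 9 + (-3)²*(-52) = 9 + 9*(-52) = 9 - 468 = -459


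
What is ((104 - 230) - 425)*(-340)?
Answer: 187340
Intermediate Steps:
((104 - 230) - 425)*(-340) = (-126 - 425)*(-340) = -551*(-340) = 187340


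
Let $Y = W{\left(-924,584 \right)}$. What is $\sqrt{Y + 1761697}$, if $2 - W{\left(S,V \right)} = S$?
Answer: $3 \sqrt{195847} \approx 1327.6$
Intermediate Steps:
$W{\left(S,V \right)} = 2 - S$
$Y = 926$ ($Y = 2 - -924 = 2 + 924 = 926$)
$\sqrt{Y + 1761697} = \sqrt{926 + 1761697} = \sqrt{1762623} = 3 \sqrt{195847}$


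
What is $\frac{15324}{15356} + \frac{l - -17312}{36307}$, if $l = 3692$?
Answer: $\frac{219726473}{139382573} \approx 1.5764$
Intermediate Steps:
$\frac{15324}{15356} + \frac{l - -17312}{36307} = \frac{15324}{15356} + \frac{3692 - -17312}{36307} = 15324 \cdot \frac{1}{15356} + \left(3692 + 17312\right) \frac{1}{36307} = \frac{3831}{3839} + 21004 \cdot \frac{1}{36307} = \frac{3831}{3839} + \frac{21004}{36307} = \frac{219726473}{139382573}$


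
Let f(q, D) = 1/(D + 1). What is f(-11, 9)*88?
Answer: 44/5 ≈ 8.8000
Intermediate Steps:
f(q, D) = 1/(1 + D)
f(-11, 9)*88 = 88/(1 + 9) = 88/10 = (1/10)*88 = 44/5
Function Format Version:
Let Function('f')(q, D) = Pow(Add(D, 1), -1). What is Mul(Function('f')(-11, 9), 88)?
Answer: Rational(44, 5) ≈ 8.8000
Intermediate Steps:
Function('f')(q, D) = Pow(Add(1, D), -1)
Mul(Function('f')(-11, 9), 88) = Mul(Pow(Add(1, 9), -1), 88) = Mul(Pow(10, -1), 88) = Mul(Rational(1, 10), 88) = Rational(44, 5)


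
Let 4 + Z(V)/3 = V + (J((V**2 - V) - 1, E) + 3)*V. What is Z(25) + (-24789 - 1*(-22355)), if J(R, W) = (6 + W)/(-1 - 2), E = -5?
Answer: -2171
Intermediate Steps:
J(R, W) = -2 - W/3 (J(R, W) = (6 + W)/(-3) = (6 + W)*(-1/3) = -2 - W/3)
Z(V) = -12 + 11*V (Z(V) = -12 + 3*(V + ((-2 - 1/3*(-5)) + 3)*V) = -12 + 3*(V + ((-2 + 5/3) + 3)*V) = -12 + 3*(V + (-1/3 + 3)*V) = -12 + 3*(V + 8*V/3) = -12 + 3*(11*V/3) = -12 + 11*V)
Z(25) + (-24789 - 1*(-22355)) = (-12 + 11*25) + (-24789 - 1*(-22355)) = (-12 + 275) + (-24789 + 22355) = 263 - 2434 = -2171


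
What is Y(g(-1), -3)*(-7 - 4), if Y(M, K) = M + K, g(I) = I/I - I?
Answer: 11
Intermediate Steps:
g(I) = 1 - I
Y(M, K) = K + M
Y(g(-1), -3)*(-7 - 4) = (-3 + (1 - 1*(-1)))*(-7 - 4) = (-3 + (1 + 1))*(-11) = (-3 + 2)*(-11) = -1*(-11) = 11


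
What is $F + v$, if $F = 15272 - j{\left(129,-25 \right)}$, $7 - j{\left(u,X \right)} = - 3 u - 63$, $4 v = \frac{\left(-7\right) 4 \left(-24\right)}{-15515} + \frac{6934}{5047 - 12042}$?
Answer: $\frac{128624458477}{8682194} \approx 14815.0$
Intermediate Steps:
$v = - \frac{2245633}{8682194}$ ($v = \frac{\frac{\left(-7\right) 4 \left(-24\right)}{-15515} + \frac{6934}{5047 - 12042}}{4} = \frac{\left(-28\right) \left(-24\right) \left(- \frac{1}{15515}\right) + \frac{6934}{5047 - 12042}}{4} = \frac{672 \left(- \frac{1}{15515}\right) + \frac{6934}{-6995}}{4} = \frac{- \frac{672}{15515} + 6934 \left(- \frac{1}{6995}\right)}{4} = \frac{- \frac{672}{15515} - \frac{6934}{6995}}{4} = \frac{1}{4} \left(- \frac{4491266}{4341097}\right) = - \frac{2245633}{8682194} \approx -0.25865$)
$j{\left(u,X \right)} = 70 + 3 u$ ($j{\left(u,X \right)} = 7 - \left(- 3 u - 63\right) = 7 - \left(-63 - 3 u\right) = 7 + \left(63 + 3 u\right) = 70 + 3 u$)
$F = 14815$ ($F = 15272 - \left(70 + 3 \cdot 129\right) = 15272 - \left(70 + 387\right) = 15272 - 457 = 14815$)
$F + v = 14815 - \frac{2245633}{8682194} = \frac{128624458477}{8682194}$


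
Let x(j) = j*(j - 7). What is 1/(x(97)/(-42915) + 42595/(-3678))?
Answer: -10522758/124004891 ≈ -0.084858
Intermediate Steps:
x(j) = j*(-7 + j)
1/(x(97)/(-42915) + 42595/(-3678)) = 1/((97*(-7 + 97))/(-42915) + 42595/(-3678)) = 1/((97*90)*(-1/42915) + 42595*(-1/3678)) = 1/(8730*(-1/42915) - 42595/3678) = 1/(-582/2861 - 42595/3678) = 1/(-124004891/10522758) = -10522758/124004891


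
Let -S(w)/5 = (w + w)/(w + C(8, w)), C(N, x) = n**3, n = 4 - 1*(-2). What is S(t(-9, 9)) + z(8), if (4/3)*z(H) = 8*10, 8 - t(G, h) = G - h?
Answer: 7130/121 ≈ 58.926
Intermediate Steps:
t(G, h) = 8 + h - G (t(G, h) = 8 - (G - h) = 8 + (h - G) = 8 + h - G)
n = 6 (n = 4 + 2 = 6)
z(H) = 60 (z(H) = 3*(8*10)/4 = (3/4)*80 = 60)
C(N, x) = 216 (C(N, x) = 6**3 = 216)
S(w) = -10*w/(216 + w) (S(w) = -5*(w + w)/(w + 216) = -5*2*w/(216 + w) = -10*w/(216 + w))
S(t(-9, 9)) + z(8) = -10*(8 + 9 - 1*(-9))/(216 + (8 + 9 - 1*(-9))) + 60 = -10*(8 + 9 + 9)/(216 + (8 + 9 + 9)) + 60 = -10*26/(216 + 26) + 60 = -10*26/242 + 60 = -10*26*1/242 + 60 = -130/121 + 60 = 7130/121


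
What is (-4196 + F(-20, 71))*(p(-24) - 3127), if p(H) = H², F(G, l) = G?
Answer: 10755016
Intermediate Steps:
(-4196 + F(-20, 71))*(p(-24) - 3127) = (-4196 - 20)*((-24)² - 3127) = -4216*(576 - 3127) = -4216*(-2551) = 10755016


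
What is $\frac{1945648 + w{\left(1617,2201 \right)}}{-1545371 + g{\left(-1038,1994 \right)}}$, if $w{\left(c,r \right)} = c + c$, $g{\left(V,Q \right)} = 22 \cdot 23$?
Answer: $- \frac{1948882}{1544865} \approx -1.2615$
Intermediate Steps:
$g{\left(V,Q \right)} = 506$
$w{\left(c,r \right)} = 2 c$
$\frac{1945648 + w{\left(1617,2201 \right)}}{-1545371 + g{\left(-1038,1994 \right)}} = \frac{1945648 + 2 \cdot 1617}{-1545371 + 506} = \frac{1945648 + 3234}{-1544865} = 1948882 \left(- \frac{1}{1544865}\right) = - \frac{1948882}{1544865}$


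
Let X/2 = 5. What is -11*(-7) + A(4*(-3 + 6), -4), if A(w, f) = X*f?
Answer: 37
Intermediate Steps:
X = 10 (X = 2*5 = 10)
A(w, f) = 10*f
-11*(-7) + A(4*(-3 + 6), -4) = -11*(-7) + 10*(-4) = 77 - 40 = 37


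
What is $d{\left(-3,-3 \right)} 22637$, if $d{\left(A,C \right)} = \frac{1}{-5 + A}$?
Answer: $- \frac{22637}{8} \approx -2829.6$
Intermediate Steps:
$d{\left(-3,-3 \right)} 22637 = \frac{1}{-5 - 3} \cdot 22637 = \frac{1}{-8} \cdot 22637 = \left(- \frac{1}{8}\right) 22637 = - \frac{22637}{8}$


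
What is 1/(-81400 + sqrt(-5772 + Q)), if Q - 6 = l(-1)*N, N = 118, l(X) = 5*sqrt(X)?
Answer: 1/(-81400 + sqrt(2)*sqrt(-2883 + 295*I)) ≈ -1.2286e-5 - 1.15e-8*I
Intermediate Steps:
Q = 6 + 590*I (Q = 6 + (5*sqrt(-1))*118 = 6 + (5*I)*118 = 6 + 590*I ≈ 6.0 + 590.0*I)
1/(-81400 + sqrt(-5772 + Q)) = 1/(-81400 + sqrt(-5772 + (6 + 590*I))) = 1/(-81400 + sqrt(-5766 + 590*I))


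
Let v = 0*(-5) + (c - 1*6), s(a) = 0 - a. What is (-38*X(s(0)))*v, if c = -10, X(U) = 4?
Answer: 2432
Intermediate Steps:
s(a) = -a
v = -16 (v = 0*(-5) + (-10 - 1*6) = 0 + (-10 - 6) = 0 - 16 = -16)
(-38*X(s(0)))*v = -38*4*(-16) = -152*(-16) = 2432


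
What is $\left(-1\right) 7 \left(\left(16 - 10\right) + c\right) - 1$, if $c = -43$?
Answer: $258$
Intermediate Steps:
$\left(-1\right) 7 \left(\left(16 - 10\right) + c\right) - 1 = \left(-1\right) 7 \left(\left(16 - 10\right) - 43\right) - 1 = - 7 \left(6 - 43\right) - 1 = \left(-7\right) \left(-37\right) - 1 = 259 - 1 = 258$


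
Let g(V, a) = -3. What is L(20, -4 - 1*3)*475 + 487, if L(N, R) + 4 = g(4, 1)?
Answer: -2838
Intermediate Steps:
L(N, R) = -7 (L(N, R) = -4 - 3 = -7)
L(20, -4 - 1*3)*475 + 487 = -7*475 + 487 = -3325 + 487 = -2838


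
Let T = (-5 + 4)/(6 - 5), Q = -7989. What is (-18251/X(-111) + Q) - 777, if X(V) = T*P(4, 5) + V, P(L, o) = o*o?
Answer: -1173925/136 ≈ -8631.8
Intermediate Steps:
P(L, o) = o²
T = -1 (T = -1/1 = -1*1 = -1)
X(V) = -25 + V (X(V) = -1*5² + V = -1*25 + V = -25 + V)
(-18251/X(-111) + Q) - 777 = (-18251/(-25 - 111) - 7989) - 777 = (-18251/(-136) - 7989) - 777 = (-18251*(-1/136) - 7989) - 777 = (18251/136 - 7989) - 777 = -1068253/136 - 777 = -1173925/136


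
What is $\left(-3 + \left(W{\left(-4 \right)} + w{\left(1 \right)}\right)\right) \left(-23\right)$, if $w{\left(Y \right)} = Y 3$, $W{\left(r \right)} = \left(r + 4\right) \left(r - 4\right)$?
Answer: $0$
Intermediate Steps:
$W{\left(r \right)} = \left(-4 + r\right) \left(4 + r\right)$ ($W{\left(r \right)} = \left(4 + r\right) \left(-4 + r\right) = \left(-4 + r\right) \left(4 + r\right)$)
$w{\left(Y \right)} = 3 Y$
$\left(-3 + \left(W{\left(-4 \right)} + w{\left(1 \right)}\right)\right) \left(-23\right) = \left(-3 + \left(\left(-16 + \left(-4\right)^{2}\right) + 3 \cdot 1\right)\right) \left(-23\right) = \left(-3 + \left(\left(-16 + 16\right) + 3\right)\right) \left(-23\right) = \left(-3 + \left(0 + 3\right)\right) \left(-23\right) = \left(-3 + 3\right) \left(-23\right) = 0 \left(-23\right) = 0$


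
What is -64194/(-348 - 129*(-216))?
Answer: -10699/4586 ≈ -2.3330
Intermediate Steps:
-64194/(-348 - 129*(-216)) = -64194/(-348 + 27864) = -64194/27516 = -64194*1/27516 = -10699/4586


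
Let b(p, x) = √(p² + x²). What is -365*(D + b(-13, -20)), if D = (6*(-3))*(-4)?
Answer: -26280 - 365*√569 ≈ -34987.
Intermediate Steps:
D = 72 (D = -18*(-4) = 72)
-365*(D + b(-13, -20)) = -365*(72 + √((-13)² + (-20)²)) = -365*(72 + √(169 + 400)) = -365*(72 + √569) = -26280 - 365*√569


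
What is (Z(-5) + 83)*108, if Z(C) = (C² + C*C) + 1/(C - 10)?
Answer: 71784/5 ≈ 14357.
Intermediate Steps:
Z(C) = 1/(-10 + C) + 2*C² (Z(C) = (C² + C²) + 1/(-10 + C) = 2*C² + 1/(-10 + C) = 1/(-10 + C) + 2*C²)
(Z(-5) + 83)*108 = ((1 - 20*(-5)² + 2*(-5)³)/(-10 - 5) + 83)*108 = ((1 - 20*25 + 2*(-125))/(-15) + 83)*108 = (-(1 - 500 - 250)/15 + 83)*108 = (-1/15*(-749) + 83)*108 = (749/15 + 83)*108 = (1994/15)*108 = 71784/5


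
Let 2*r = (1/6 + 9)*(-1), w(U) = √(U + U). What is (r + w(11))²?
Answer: 6193/144 - 55*√22/6 ≈ 0.011467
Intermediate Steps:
w(U) = √2*√U (w(U) = √(2*U) = √2*√U)
r = -55/12 (r = ((1/6 + 9)*(-1))/2 = ((⅙ + 9)*(-1))/2 = ((55/6)*(-1))/2 = (½)*(-55/6) = -55/12 ≈ -4.5833)
(r + w(11))² = (-55/12 + √2*√11)² = (-55/12 + √22)²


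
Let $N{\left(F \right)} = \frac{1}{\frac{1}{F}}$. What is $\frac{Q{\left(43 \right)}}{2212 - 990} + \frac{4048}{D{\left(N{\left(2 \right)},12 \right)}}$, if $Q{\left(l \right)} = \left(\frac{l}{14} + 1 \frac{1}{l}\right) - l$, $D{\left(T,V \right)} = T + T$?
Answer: $\frac{744447705}{735644} \approx 1012.0$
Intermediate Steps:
$N{\left(F \right)} = F$
$D{\left(T,V \right)} = 2 T$
$Q{\left(l \right)} = \frac{1}{l} - \frac{13 l}{14}$ ($Q{\left(l \right)} = \left(l \frac{1}{14} + \frac{1}{l}\right) - l = \left(\frac{l}{14} + \frac{1}{l}\right) - l = \left(\frac{1}{l} + \frac{l}{14}\right) - l = \frac{1}{l} - \frac{13 l}{14}$)
$\frac{Q{\left(43 \right)}}{2212 - 990} + \frac{4048}{D{\left(N{\left(2 \right)},12 \right)}} = \frac{\frac{1}{43} - \frac{559}{14}}{2212 - 990} + \frac{4048}{2 \cdot 2} = \frac{\frac{1}{43} - \frac{559}{14}}{2212 - 990} + \frac{4048}{4} = - \frac{24023}{602 \cdot 1222} + 4048 \cdot \frac{1}{4} = \left(- \frac{24023}{602}\right) \frac{1}{1222} + 1012 = - \frac{24023}{735644} + 1012 = \frac{744447705}{735644}$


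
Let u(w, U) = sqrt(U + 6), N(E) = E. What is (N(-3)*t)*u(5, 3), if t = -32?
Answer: 288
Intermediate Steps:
u(w, U) = sqrt(6 + U)
(N(-3)*t)*u(5, 3) = (-3*(-32))*sqrt(6 + 3) = 96*sqrt(9) = 96*3 = 288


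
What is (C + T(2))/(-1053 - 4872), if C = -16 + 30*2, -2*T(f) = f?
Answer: -43/5925 ≈ -0.0072574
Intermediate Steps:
T(f) = -f/2
C = 44 (C = -16 + 60 = 44)
(C + T(2))/(-1053 - 4872) = (44 - 1/2*2)/(-1053 - 4872) = (44 - 1)/(-5925) = 43*(-1/5925) = -43/5925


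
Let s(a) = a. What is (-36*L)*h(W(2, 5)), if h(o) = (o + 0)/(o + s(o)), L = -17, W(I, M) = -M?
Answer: 306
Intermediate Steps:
h(o) = ½ (h(o) = (o + 0)/(o + o) = o/((2*o)) = o*(1/(2*o)) = ½)
(-36*L)*h(W(2, 5)) = -36*(-17)*(½) = 612*(½) = 306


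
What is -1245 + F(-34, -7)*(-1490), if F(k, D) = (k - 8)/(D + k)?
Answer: -113625/41 ≈ -2771.3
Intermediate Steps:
F(k, D) = (-8 + k)/(D + k)
-1245 + F(-34, -7)*(-1490) = -1245 + ((-8 - 34)/(-7 - 34))*(-1490) = -1245 + (-42/(-41))*(-1490) = -1245 - 1/41*(-42)*(-1490) = -1245 + (42/41)*(-1490) = -1245 - 62580/41 = -113625/41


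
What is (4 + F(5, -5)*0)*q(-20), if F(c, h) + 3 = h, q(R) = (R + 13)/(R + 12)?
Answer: 7/2 ≈ 3.5000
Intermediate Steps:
q(R) = (13 + R)/(12 + R)
F(c, h) = -3 + h
(4 + F(5, -5)*0)*q(-20) = (4 + (-3 - 5)*0)*((13 - 20)/(12 - 20)) = (4 - 8*0)*(-7/(-8)) = (4 + 0)*(-⅛*(-7)) = 4*(7/8) = 7/2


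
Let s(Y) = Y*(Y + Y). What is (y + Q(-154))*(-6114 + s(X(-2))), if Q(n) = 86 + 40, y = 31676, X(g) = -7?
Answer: -191320832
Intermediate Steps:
s(Y) = 2*Y² (s(Y) = Y*(2*Y) = 2*Y²)
Q(n) = 126
(y + Q(-154))*(-6114 + s(X(-2))) = (31676 + 126)*(-6114 + 2*(-7)²) = 31802*(-6114 + 2*49) = 31802*(-6114 + 98) = 31802*(-6016) = -191320832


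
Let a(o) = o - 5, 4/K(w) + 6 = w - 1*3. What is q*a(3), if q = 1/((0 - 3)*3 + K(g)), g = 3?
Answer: 6/29 ≈ 0.20690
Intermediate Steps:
K(w) = 4/(-9 + w) (K(w) = 4/(-6 + (w - 1*3)) = 4/(-6 + (w - 3)) = 4/(-6 + (-3 + w)) = 4/(-9 + w))
q = -3/29 (q = 1/((0 - 3)*3 + 4/(-9 + 3)) = 1/(-3*3 + 4/(-6)) = 1/(-9 + 4*(-1/6)) = 1/(-9 - 2/3) = 1/(-29/3) = -3/29 ≈ -0.10345)
a(o) = -5 + o
q*a(3) = -3*(-5 + 3)/29 = -3/29*(-2) = 6/29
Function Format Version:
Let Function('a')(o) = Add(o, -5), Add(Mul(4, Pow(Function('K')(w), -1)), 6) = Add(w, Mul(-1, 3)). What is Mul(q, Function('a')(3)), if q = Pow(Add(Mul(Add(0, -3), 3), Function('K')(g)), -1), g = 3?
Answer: Rational(6, 29) ≈ 0.20690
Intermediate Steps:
Function('K')(w) = Mul(4, Pow(Add(-9, w), -1)) (Function('K')(w) = Mul(4, Pow(Add(-6, Add(w, Mul(-1, 3))), -1)) = Mul(4, Pow(Add(-6, Add(w, -3)), -1)) = Mul(4, Pow(Add(-6, Add(-3, w)), -1)) = Mul(4, Pow(Add(-9, w), -1)))
q = Rational(-3, 29) (q = Pow(Add(Mul(Add(0, -3), 3), Mul(4, Pow(Add(-9, 3), -1))), -1) = Pow(Add(Mul(-3, 3), Mul(4, Pow(-6, -1))), -1) = Pow(Add(-9, Mul(4, Rational(-1, 6))), -1) = Pow(Add(-9, Rational(-2, 3)), -1) = Pow(Rational(-29, 3), -1) = Rational(-3, 29) ≈ -0.10345)
Function('a')(o) = Add(-5, o)
Mul(q, Function('a')(3)) = Mul(Rational(-3, 29), Add(-5, 3)) = Mul(Rational(-3, 29), -2) = Rational(6, 29)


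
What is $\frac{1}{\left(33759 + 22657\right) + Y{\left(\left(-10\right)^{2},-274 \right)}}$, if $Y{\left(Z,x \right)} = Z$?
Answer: $\frac{1}{56516} \approx 1.7694 \cdot 10^{-5}$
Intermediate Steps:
$\frac{1}{\left(33759 + 22657\right) + Y{\left(\left(-10\right)^{2},-274 \right)}} = \frac{1}{\left(33759 + 22657\right) + \left(-10\right)^{2}} = \frac{1}{56416 + 100} = \frac{1}{56516}$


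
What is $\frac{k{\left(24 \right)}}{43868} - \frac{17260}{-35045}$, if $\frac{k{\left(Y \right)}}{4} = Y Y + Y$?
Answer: $\frac{42063484}{76867703} \approx 0.54722$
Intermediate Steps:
$k{\left(Y \right)} = 4 Y + 4 Y^{2}$ ($k{\left(Y \right)} = 4 \left(Y Y + Y\right) = 4 \left(Y^{2} + Y\right) = 4 \left(Y + Y^{2}\right) = 4 Y + 4 Y^{2}$)
$\frac{k{\left(24 \right)}}{43868} - \frac{17260}{-35045} = \frac{4 \cdot 24 \left(1 + 24\right)}{43868} - \frac{17260}{-35045} = 4 \cdot 24 \cdot 25 \cdot \frac{1}{43868} - - \frac{3452}{7009} = 2400 \cdot \frac{1}{43868} + \frac{3452}{7009} = \frac{600}{10967} + \frac{3452}{7009} = \frac{42063484}{76867703}$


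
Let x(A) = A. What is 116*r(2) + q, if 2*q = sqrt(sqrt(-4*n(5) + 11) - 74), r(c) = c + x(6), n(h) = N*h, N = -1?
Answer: 928 + sqrt(-74 + sqrt(31))/2 ≈ 928.0 + 4.1362*I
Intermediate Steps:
n(h) = -h
r(c) = 6 + c (r(c) = c + 6 = 6 + c)
q = sqrt(-74 + sqrt(31))/2 (q = sqrt(sqrt(-(-4)*5 + 11) - 74)/2 = sqrt(sqrt(-4*(-5) + 11) - 74)/2 = sqrt(sqrt(20 + 11) - 74)/2 = sqrt(sqrt(31) - 74)/2 = sqrt(-74 + sqrt(31))/2 ≈ 4.1362*I)
116*r(2) + q = 116*(6 + 2) + sqrt(-74 + sqrt(31))/2 = 116*8 + sqrt(-74 + sqrt(31))/2 = 928 + sqrt(-74 + sqrt(31))/2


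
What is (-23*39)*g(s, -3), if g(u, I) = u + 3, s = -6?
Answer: 2691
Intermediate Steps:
g(u, I) = 3 + u
(-23*39)*g(s, -3) = (-23*39)*(3 - 6) = -897*(-3) = 2691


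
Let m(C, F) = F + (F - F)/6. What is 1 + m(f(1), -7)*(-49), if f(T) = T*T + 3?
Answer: 344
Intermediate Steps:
f(T) = 3 + T² (f(T) = T² + 3 = 3 + T²)
m(C, F) = F (m(C, F) = F + 0*(⅙) = F + 0 = F)
1 + m(f(1), -7)*(-49) = 1 - 7*(-49) = 1 + 343 = 344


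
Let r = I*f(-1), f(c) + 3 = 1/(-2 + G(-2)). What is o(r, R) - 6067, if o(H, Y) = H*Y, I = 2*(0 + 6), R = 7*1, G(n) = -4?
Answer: -6333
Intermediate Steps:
R = 7
I = 12 (I = 2*6 = 12)
f(c) = -19/6 (f(c) = -3 + 1/(-2 - 4) = -3 + 1/(-6) = -3 - ⅙ = -19/6)
r = -38 (r = 12*(-19/6) = -38)
o(r, R) - 6067 = -38*7 - 6067 = -266 - 6067 = -6333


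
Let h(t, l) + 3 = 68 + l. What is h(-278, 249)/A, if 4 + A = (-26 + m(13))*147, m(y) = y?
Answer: -314/1915 ≈ -0.16397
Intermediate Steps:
h(t, l) = 65 + l (h(t, l) = -3 + (68 + l) = 65 + l)
A = -1915 (A = -4 + (-26 + 13)*147 = -4 - 13*147 = -4 - 1911 = -1915)
h(-278, 249)/A = (65 + 249)/(-1915) = 314*(-1/1915) = -314/1915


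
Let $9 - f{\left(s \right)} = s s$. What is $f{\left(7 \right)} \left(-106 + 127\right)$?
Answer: $-840$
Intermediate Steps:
$f{\left(s \right)} = 9 - s^{2}$ ($f{\left(s \right)} = 9 - s s = 9 - s^{2}$)
$f{\left(7 \right)} \left(-106 + 127\right) = \left(9 - 7^{2}\right) \left(-106 + 127\right) = \left(9 - 49\right) 21 = \left(-40\right) 21 = -840$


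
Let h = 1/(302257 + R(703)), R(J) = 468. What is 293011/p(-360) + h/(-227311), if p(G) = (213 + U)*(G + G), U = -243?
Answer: 32260615400161/2378167688736 ≈ 13.565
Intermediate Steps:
p(G) = -60*G (p(G) = (213 - 243)*(G + G) = -60*G)
h = 1/302725 (h = 1/(302257 + 468) = 1/302725 ≈ 3.3033e-6)
293011/p(-360) + h/(-227311) = 293011/((-60*(-360))) + (1/302725)/(-227311) = 293011/21600 + (1/302725)*(-1/227311) = 293011*(1/21600) - 1/68812722475 = 293011/21600 - 1/68812722475 = 32260615400161/2378167688736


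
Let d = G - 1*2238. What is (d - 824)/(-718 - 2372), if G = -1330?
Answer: 732/515 ≈ 1.4214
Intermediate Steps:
d = -3568 (d = -1330 - 1*2238 = -1330 - 2238 = -3568)
(d - 824)/(-718 - 2372) = (-3568 - 824)/(-718 - 2372) = -4392/(-3090) = -4392*(-1/3090) = 732/515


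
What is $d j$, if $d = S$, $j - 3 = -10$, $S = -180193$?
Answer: $1261351$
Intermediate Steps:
$j = -7$ ($j = 3 - 10 = -7$)
$d = -180193$
$d j = \left(-180193\right) \left(-7\right) = 1261351$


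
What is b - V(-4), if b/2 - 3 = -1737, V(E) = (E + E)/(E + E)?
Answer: -3469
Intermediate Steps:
V(E) = 1 (V(E) = (2*E)/((2*E)) = (2*E)*(1/(2*E)) = 1)
b = -3468 (b = 6 + 2*(-1737) = 6 - 3474 = -3468)
b - V(-4) = -3468 - 1*1 = -3468 - 1 = -3469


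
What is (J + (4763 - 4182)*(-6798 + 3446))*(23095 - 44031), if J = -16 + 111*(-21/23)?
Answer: 937838064600/23 ≈ 4.0776e+10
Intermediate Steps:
J = -2699/23 (J = -16 + 111*(-21*1/23) = -16 + 111*(-21/23) = -16 - 2331/23 = -2699/23 ≈ -117.35)
(J + (4763 - 4182)*(-6798 + 3446))*(23095 - 44031) = (-2699/23 + (4763 - 4182)*(-6798 + 3446))*(23095 - 44031) = (-2699/23 + 581*(-3352))*(-20936) = (-2699/23 - 1947512)*(-20936) = -44795475/23*(-20936) = 937838064600/23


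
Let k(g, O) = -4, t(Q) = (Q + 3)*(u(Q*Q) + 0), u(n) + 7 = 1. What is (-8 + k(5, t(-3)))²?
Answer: 144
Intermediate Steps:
u(n) = -6 (u(n) = -7 + 1 = -6)
t(Q) = -18 - 6*Q (t(Q) = (Q + 3)*(-6 + 0) = (3 + Q)*(-6) = -18 - 6*Q)
(-8 + k(5, t(-3)))² = (-8 - 4)² = (-12)² = 144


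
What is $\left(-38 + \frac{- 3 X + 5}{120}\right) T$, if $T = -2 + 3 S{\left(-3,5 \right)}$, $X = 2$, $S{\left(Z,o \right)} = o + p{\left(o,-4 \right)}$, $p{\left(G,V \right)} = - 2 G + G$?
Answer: $\frac{4561}{60} \approx 76.017$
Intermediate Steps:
$p{\left(G,V \right)} = - G$
$S{\left(Z,o \right)} = 0$ ($S{\left(Z,o \right)} = o - o = 0$)
$T = -2$ ($T = -2 + 3 \cdot 0 = -2 + 0 = -2$)
$\left(-38 + \frac{- 3 X + 5}{120}\right) T = \left(-38 + \frac{\left(-3\right) 2 + 5}{120}\right) \left(-2\right) = \left(-38 + \left(-6 + 5\right) \frac{1}{120}\right) \left(-2\right) = \left(-38 - \frac{1}{120}\right) \left(-2\right) = \left(- \frac{4561}{120}\right) \left(-2\right) = \frac{4561}{60}$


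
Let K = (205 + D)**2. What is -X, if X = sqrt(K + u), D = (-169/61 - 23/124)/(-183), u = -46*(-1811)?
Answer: -5*sqrt(1067343367285785)/461404 ≈ -354.03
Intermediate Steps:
u = 83306
D = 7453/461404 (D = (-169*1/61 - 23*1/124)*(-1/183) = (-169/61 - 23/124)*(-1/183) = -22359/7564*(-1/183) = 7453/461404 ≈ 0.016153)
K = 8948265673944529/212893651216 (K = (205 + 7453/461404)**2 = (94595273/461404)**2 = 8948265673944529/212893651216 ≈ 42032.)
X = 5*sqrt(1067343367285785)/461404 (X = sqrt(8948265673944529/212893651216 + 83306) = sqrt(26683584182144625/212893651216) = 5*sqrt(1067343367285785)/461404 ≈ 354.03)
-X = -5*sqrt(1067343367285785)/461404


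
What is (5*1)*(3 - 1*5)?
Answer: -10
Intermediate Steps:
(5*1)*(3 - 1*5) = 5*(3 - 5) = 5*(-2) = -10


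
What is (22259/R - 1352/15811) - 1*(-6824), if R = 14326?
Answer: 1546025794361/226508386 ≈ 6825.5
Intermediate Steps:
(22259/R - 1352/15811) - 1*(-6824) = (22259/14326 - 1352/15811) - 1*(-6824) = (22259*(1/14326) - 1352*1/15811) + 6824 = (22259/14326 - 1352/15811) + 6824 = 332568297/226508386 + 6824 = 1546025794361/226508386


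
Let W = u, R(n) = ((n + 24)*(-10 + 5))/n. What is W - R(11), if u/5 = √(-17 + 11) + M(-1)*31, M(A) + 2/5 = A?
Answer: -2212/11 + 5*I*√6 ≈ -201.09 + 12.247*I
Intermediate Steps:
M(A) = -⅖ + A
R(n) = (-120 - 5*n)/n (R(n) = ((24 + n)*(-5))/n = (-120 - 5*n)/n)
u = -217 + 5*I*√6 (u = 5*(√(-17 + 11) + (-⅖ - 1)*31) = 5*(√(-6) - 7/5*31) = 5*(I*√6 - 217/5) = 5*(-217/5 + I*√6) = -217 + 5*I*√6 ≈ -217.0 + 12.247*I)
W = -217 + 5*I*√6 ≈ -217.0 + 12.247*I
W - R(11) = (-217 + 5*I*√6) - (-5 - 120/11) = (-217 + 5*I*√6) - 1*(-175/11) = (-217 + 5*I*√6) + 175/11 = -2212/11 + 5*I*√6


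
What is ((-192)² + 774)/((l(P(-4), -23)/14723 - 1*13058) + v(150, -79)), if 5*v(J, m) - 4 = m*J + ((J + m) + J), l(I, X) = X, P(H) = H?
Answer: -92357379/37747322 ≈ -2.4467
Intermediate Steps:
v(J, m) = ⅘ + m/5 + 2*J/5 + J*m/5 (v(J, m) = ⅘ + (m*J + ((J + m) + J))/5 = ⅘ + (J*m + (m + 2*J))/5 = ⅘ + (m + 2*J + J*m)/5 = ⅘ + (m/5 + 2*J/5 + J*m/5) = ⅘ + m/5 + 2*J/5 + J*m/5)
((-192)² + 774)/((l(P(-4), -23)/14723 - 1*13058) + v(150, -79)) = ((-192)² + 774)/((-23/14723 - 1*13058) + (⅘ + (⅕)*(-79) + (⅖)*150 + (⅕)*150*(-79))) = (36864 + 774)/((-23*1/14723 - 13058) + (⅘ - 79/5 + 60 - 2370)) = 37638/((-23/14723 - 13058) - 2325) = 37638/(-192252957/14723 - 2325) = 37638/(-226483932/14723) = 37638*(-14723/226483932) = -92357379/37747322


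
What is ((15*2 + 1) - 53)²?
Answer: 484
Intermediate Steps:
((15*2 + 1) - 53)² = ((30 + 1) - 53)² = (31 - 53)² = (-22)² = 484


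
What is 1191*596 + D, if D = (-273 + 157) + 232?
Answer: 709952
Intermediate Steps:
D = 116 (D = -116 + 232 = 116)
1191*596 + D = 1191*596 + 116 = 709836 + 116 = 709952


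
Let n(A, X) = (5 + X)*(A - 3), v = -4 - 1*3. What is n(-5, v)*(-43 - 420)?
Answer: -7408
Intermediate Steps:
v = -7 (v = -4 - 3 = -7)
n(A, X) = (-3 + A)*(5 + X) (n(A, X) = (5 + X)*(-3 + A) = (-3 + A)*(5 + X))
n(-5, v)*(-43 - 420) = (-15 - 3*(-7) + 5*(-5) - 5*(-7))*(-43 - 420) = (-15 + 21 - 25 + 35)*(-463) = 16*(-463) = -7408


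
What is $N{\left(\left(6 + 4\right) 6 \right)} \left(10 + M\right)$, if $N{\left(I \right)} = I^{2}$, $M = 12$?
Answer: $79200$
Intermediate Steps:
$N{\left(\left(6 + 4\right) 6 \right)} \left(10 + M\right) = \left(\left(6 + 4\right) 6\right)^{2} \left(10 + 12\right) = \left(10 \cdot 6\right)^{2} \cdot 22 = 60^{2} \cdot 22 = 3600 \cdot 22 = 79200$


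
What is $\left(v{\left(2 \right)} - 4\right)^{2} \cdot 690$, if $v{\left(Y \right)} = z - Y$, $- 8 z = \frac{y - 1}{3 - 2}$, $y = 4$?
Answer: $\frac{897345}{32} \approx 28042.0$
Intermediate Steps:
$z = - \frac{3}{8}$ ($z = - \frac{\left(4 - 1\right) \frac{1}{3 - 2}}{8} = - \frac{3 \cdot 1^{-1}}{8} = - \frac{3 \cdot 1}{8} = \left(- \frac{1}{8}\right) 3 = - \frac{3}{8} \approx -0.375$)
$v{\left(Y \right)} = - \frac{3}{8} - Y$
$\left(v{\left(2 \right)} - 4\right)^{2} \cdot 690 = \left(\left(- \frac{3}{8} - 2\right) - 4\right)^{2} \cdot 690 = \left(- \frac{19}{8} - 4\right)^{2} \cdot 690 = \left(- \frac{51}{8}\right)^{2} \cdot 690 = \frac{2601}{64} \cdot 690 = \frac{897345}{32}$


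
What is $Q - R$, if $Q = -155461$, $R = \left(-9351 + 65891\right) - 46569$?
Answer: $-165432$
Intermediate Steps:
$R = 9971$ ($R = 56540 - 46569 = 9971$)
$Q - R = -155461 - 9971 = -165432$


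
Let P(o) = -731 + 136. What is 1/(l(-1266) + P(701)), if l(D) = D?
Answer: -1/1861 ≈ -0.00053735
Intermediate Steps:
P(o) = -595
1/(l(-1266) + P(701)) = 1/(-1266 - 595) = 1/(-1861) = -1/1861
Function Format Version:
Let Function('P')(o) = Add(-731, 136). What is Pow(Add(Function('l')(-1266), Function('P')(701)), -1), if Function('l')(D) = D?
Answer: Rational(-1, 1861) ≈ -0.00053735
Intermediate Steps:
Function('P')(o) = -595
Pow(Add(Function('l')(-1266), Function('P')(701)), -1) = Pow(Add(-1266, -595), -1) = Pow(-1861, -1) = Rational(-1, 1861)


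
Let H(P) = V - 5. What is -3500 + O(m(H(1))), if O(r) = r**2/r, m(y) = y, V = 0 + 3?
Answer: -3502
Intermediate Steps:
V = 3
H(P) = -2 (H(P) = 3 - 5 = -2)
O(r) = r
-3500 + O(m(H(1))) = -3500 - 2 = -3502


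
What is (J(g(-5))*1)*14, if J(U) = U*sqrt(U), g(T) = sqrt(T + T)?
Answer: 14*10**(3/4)*I**(3/2) ≈ -55.669 + 55.669*I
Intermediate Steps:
g(T) = sqrt(2)*sqrt(T) (g(T) = sqrt(2*T) = sqrt(2)*sqrt(T))
J(U) = U**(3/2)
(J(g(-5))*1)*14 = ((sqrt(2)*sqrt(-5))**(3/2)*1)*14 = ((sqrt(2)*(I*sqrt(5)))**(3/2)*1)*14 = ((I*sqrt(10))**(3/2)*1)*14 = ((10**(3/4)*I**(3/2))*1)*14 = (10**(3/4)*I**(3/2))*14 = 14*10**(3/4)*I**(3/2)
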